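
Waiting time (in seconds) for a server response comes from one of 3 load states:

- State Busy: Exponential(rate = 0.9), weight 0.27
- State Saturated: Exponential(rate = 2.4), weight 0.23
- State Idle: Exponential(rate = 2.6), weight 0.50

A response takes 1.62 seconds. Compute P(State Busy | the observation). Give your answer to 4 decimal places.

0.6491

Posterior ∝ prior × likelihood, so P(k | x) ∝ π_k f_k(x); normalise over all components.
Exponential densities:
  L_Busy = 0.9·e^(−0.9·1.62) = 0.9·e^(−1.4580) = 0.209431
  L_Saturated = 2.4·e^(−2.4·1.62) = 2.4·e^(−3.8880) = 0.0491671
  L_Idle = 2.6·e^(−2.6·1.62) = 2.6·e^(−4.2120) = 0.0385234
Prior × likelihood for each component:
  π_Busy·L_Busy = 0.27 × 0.209431 = 0.0565464
  π_Saturated·L_Saturated = 0.23 × 0.0491671 = 0.0113084
  π_Idle·L_Idle = 0.50 × 0.0385234 = 0.0192617
Sum: 0.0565464 + 0.0113084 + 0.0192617 = 0.0871165
P(State Busy | x) ≈ 0.6491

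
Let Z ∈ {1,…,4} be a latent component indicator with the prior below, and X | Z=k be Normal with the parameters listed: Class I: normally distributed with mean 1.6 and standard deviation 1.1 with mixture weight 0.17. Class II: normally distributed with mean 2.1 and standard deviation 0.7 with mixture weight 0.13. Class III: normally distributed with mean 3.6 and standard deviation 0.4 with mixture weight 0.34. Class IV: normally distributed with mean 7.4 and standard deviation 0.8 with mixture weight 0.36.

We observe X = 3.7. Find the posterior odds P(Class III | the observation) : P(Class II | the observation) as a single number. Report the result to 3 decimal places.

60.462

Posterior odds = (w_i f_i(x)) / (w_j f_j(x)); the normalising sum cancels.
Component likelihoods at x = 3.7:
  L_I = (1/(1.1·√(2π)))·exp(−(3.7−1.6)²/(2·1.1²)) = 0.362675·exp(-1.82231) = 0.0586268
  L_II = (1/(0.7·√(2π)))·exp(−(3.7−2.1)²/(2·0.7²)) = 0.569918·exp(-2.61224) = 0.0418147
  L_III = (1/(0.4·√(2π)))·exp(−(3.7−3.6)²/(2·0.4²)) = 0.997356·exp(-0.03125) = 0.96667
  L_IV = (1/(0.8·√(2π)))·exp(−(3.7−7.4)²/(2·0.8²)) = 0.498678·exp(-10.69531) = 1.12955e-05
Posterior odds = (w_III·L_III) / (w_II·L_II) = (0.34·0.96667) / (0.13·0.0418147) = 0.328668 / 0.0054359 ≈ 60.462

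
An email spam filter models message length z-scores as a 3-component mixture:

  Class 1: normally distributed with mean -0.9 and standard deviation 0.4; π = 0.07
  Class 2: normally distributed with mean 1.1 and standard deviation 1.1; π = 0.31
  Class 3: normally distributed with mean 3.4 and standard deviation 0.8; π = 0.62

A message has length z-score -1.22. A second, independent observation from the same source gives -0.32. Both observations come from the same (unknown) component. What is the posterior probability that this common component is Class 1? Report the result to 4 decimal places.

The responsibility of component k is w_k f_k(x) divided by Σ_j w_j f_j(x).
Since both observations come from the same component, the likelihood for component k is f_k(x₁)·f_k(x₂).
  p_1 = [(1/(0.4·√(2π)))·exp(−(-1.22−-0.9)²/(2·0.4²)) = 0.997356·exp(-0.32000) = 0.724229] × [0.348576] = 0.252449
  p_2 = [(1/(1.1·√(2π)))·exp(−(-1.22−1.1)²/(2·1.1²)) = 0.362675·exp(-2.22413) = 0.0392274] × [0.157635] = 0.00618361
  p_3 = [(1/(0.8·√(2π)))·exp(−(-1.22−3.4)²/(2·0.8²)) = 0.498678·exp(-16.67531) = 2.85643e-08] × [1.0059e-05] = 2.87328e-13
Unnormalised posteriors:
  w_1·p_1 = 0.07 × 0.252449 = 0.0176714
  w_2·p_2 = 0.31 × 0.00618361 = 0.00191692
  w_3·p_3 = 0.62 × 2.87328e-13 = 1.78143e-13
Denominator: 0.0176714 + 0.00191692 + 1.78143e-13 = 0.0195884
P(Class 1 | x) ≈ 0.9021

0.9021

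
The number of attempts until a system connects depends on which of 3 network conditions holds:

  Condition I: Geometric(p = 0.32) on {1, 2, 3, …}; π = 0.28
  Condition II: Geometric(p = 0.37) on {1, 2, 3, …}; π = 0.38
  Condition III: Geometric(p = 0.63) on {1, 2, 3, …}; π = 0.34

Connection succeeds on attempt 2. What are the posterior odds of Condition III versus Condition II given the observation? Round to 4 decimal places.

Posterior odds = (w_i f_i(x)) / (w_j f_j(x)); the normalising sum cancels.
Component likelihoods at x = 2:
  f_I = 0.2176
  f_II = 0.2331
  f_III = 0.2331
0.079254 / 0.088578 ≈ 0.8947

0.8947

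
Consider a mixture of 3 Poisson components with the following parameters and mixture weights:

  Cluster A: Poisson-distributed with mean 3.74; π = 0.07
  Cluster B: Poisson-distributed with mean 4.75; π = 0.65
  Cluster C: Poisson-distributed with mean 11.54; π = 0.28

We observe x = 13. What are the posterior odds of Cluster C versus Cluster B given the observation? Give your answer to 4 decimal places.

Since P(k|x) ∝ π_k f_k(x), the posterior odds are π_i f_i(x) / (π_j f_j(x)).
Poisson probabilities:
  f_A = e^(−3.74)·3.74^13/13! = 0.000106854
  f_B = e^(−4.75)·4.75^13/13! = 0.000870638
  f_C = e^(−11.54)·11.54^13/13! = 0.100609
Posterior odds = (π_C·f_C) / (π_B·f_B) = (0.28·0.100609) / (0.65·0.000870638) = 0.0281705 / 0.000565915 ≈ 49.7787

49.7787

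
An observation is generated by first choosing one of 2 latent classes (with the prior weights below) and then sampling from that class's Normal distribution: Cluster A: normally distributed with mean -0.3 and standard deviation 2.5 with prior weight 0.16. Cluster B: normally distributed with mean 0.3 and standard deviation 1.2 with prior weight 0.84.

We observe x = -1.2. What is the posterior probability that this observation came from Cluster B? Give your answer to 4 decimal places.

Apply Bayes' rule: the posterior for each component is proportional to its prior times its likelihood at x.
Normal densities:
  L_A = 0.149564
  L_B = 0.152208
Multiply by the mixture weights:
  w_A·L_A = 0.16 × 0.149564 = 0.0239303
  w_B·L_B = 0.84 × 0.152208 = 0.127854
Normaliser: 0.0239303 + 0.127854 = 0.151785
P(Cluster B | x) = 0.127854 / 0.151785 ≈ 0.8423

0.8423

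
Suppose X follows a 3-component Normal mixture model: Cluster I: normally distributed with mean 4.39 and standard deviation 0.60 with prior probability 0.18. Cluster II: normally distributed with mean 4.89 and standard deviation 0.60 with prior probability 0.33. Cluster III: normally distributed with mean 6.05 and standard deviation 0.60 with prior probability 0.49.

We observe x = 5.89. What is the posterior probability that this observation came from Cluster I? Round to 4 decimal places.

0.0140

By Bayes' theorem, P(k | x) = P(Z=k) f_k(x) / Σ_j P(Z=j) f_j(x).
Normal densities:
  p_I = 0.0292138
  p_II = 0.165795
  p_III = 0.641678
Prior × likelihood for each component:
  P(Z=I)·p_I = 0.18 × 0.0292138 = 0.00525849
  P(Z=II)·p_II = 0.33 × 0.165795 = 0.0547124
  P(Z=III)·p_III = 0.49 × 0.641678 = 0.314422
Denominator: 0.00525849 + 0.0547124 + 0.314422 = 0.374393
So the posterior for Cluster I is 0.00525849 / 0.374393 ≈ 0.0140.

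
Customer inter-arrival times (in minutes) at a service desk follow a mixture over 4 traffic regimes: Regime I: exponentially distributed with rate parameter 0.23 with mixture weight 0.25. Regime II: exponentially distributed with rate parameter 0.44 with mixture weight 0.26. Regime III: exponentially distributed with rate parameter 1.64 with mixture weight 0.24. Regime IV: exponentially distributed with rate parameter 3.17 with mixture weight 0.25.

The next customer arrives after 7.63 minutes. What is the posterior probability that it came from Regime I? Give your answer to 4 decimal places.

Apply Bayes' rule: the posterior for each component is proportional to its prior times its likelihood at x.
Exponential densities:
  L_I = 0.0397726
  L_II = 0.0153264
  L_III = 6.03157e-06
  L_IV = 9.92511e-11
Multiply by the mixture weights:
  π_I·L_I = 0.25 × 0.0397726 = 0.00994316
  π_II·L_II = 0.26 × 0.0153264 = 0.00398486
  π_III·L_III = 0.24 × 6.03157e-06 = 1.44758e-06
  π_IV·L_IV = 0.25 × 9.92511e-11 = 2.48128e-11
Marginal: 0.00994316 + 0.00398486 + 1.44758e-06 + 2.48128e-11 = 0.0139295
Responsibility of Regime I: 0.00994316 / 0.0139295 ≈ 0.7138

0.7138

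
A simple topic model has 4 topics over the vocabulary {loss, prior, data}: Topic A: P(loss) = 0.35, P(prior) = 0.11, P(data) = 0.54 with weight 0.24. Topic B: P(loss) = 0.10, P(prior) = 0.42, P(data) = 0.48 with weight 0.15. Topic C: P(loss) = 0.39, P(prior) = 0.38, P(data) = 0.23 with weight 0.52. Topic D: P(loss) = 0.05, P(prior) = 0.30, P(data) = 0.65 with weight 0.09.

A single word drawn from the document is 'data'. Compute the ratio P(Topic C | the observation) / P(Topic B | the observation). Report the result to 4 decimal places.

Posterior odds = (P(Z=i) f_i(x)) / (P(Z=j) f_j(x)); the normalising sum cancels.
Evaluate each component's likelihood at the observed value:
  L_A = 0.54
  L_B = 0.48
  L_C = 0.23
  L_D = 0.65
Odds = (0.52/0.15) × (0.23/0.48) = 3.46667 × 0.479167 ≈ 1.6611

1.6611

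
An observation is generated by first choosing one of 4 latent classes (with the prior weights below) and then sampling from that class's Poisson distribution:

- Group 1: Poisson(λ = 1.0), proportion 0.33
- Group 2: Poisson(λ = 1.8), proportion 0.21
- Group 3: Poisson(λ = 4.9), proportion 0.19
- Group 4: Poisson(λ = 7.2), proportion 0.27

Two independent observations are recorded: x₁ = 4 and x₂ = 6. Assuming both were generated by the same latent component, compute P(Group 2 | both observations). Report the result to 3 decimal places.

P(component k | x) = π_k·f_k(x) / marginal(x), where marginal(x) = Σ_j π_j·f_j(x).
Since both observations come from the same component, the likelihood for component k is f_k(x₁)·f_k(x₂).
  L_1 = [0.0153283] × [0.000510944] = 7.8319e-06
  L_2 = [0.0723017] × [0.00780859] = 0.000564574
  L_3 = [0.178867] × [0.143153] = 0.0256054
  L_4 = [0.0835985] × [0.144458] = 0.0120765
Prior × likelihood for each component:
  π_1·L_1 = 0.33 × 7.8319e-06 = 2.58453e-06
  π_2·L_2 = 0.21 × 0.000564574 = 0.000118561
  π_3·L_3 = 0.19 × 0.0256054 = 0.00486502
  π_4·L_4 = 0.27 × 0.0120765 = 0.00326065
Normaliser: 2.58453e-06 + 0.000118561 + 0.00486502 + 0.00326065 = 0.00824682
P(Group 2 | x₁,x₂) = 0.000118561 / 0.00824682 ≈ 0.014

0.014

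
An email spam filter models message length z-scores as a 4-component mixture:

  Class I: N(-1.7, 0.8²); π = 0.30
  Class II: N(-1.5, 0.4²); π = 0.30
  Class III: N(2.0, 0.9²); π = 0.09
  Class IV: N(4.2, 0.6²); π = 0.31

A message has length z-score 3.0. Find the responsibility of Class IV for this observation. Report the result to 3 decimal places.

Posterior ∝ prior × likelihood, so P(k | x) ∝ π_k f_k(x); normalise over all components.
Component likelihoods at x = 3.0:
  f_I = (1/(0.8·√(2π)))·exp(−(3.0−-1.7)²/(2·0.8²)) = 0.498678·exp(-17.25781) = 1.59532e-08
  f_II = (1/(0.4·√(2π)))·exp(−(3.0−-1.5)²/(2·0.4²)) = 0.997356·exp(-63.28125) = 3.2821e-28
  f_III = (1/(0.9·√(2π)))·exp(−(3.0−2.0)²/(2·0.9²)) = 0.443269·exp(-0.61728) = 0.239103
  f_IV = (1/(0.6·√(2π)))·exp(−(3.0−4.2)²/(2·0.6²)) = 0.664904·exp(-2.00000) = 0.0899849
Weight by the priors:
  π_I·f_I = 0.30 × 1.59532e-08 = 4.78595e-09
  π_II·f_II = 0.30 × 3.2821e-28 = 9.84631e-29
  π_III·f_III = 0.09 × 0.239103 = 0.0215192
  π_IV·f_IV = 0.31 × 0.0899849 = 0.0278953
Normaliser: 4.78595e-09 + 9.84631e-29 + 0.0215192 + 0.0278953 = 0.0494146
P(Class IV | x) ≈ 0.565

0.565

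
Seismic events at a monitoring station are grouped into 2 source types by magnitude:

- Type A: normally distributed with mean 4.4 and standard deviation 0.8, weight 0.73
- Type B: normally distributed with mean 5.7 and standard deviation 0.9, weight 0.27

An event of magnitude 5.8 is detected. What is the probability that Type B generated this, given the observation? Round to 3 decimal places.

0.602

P(component k | x) = π_k·f_k(x) / marginal(x), where marginal(x) = Σ_j π_j·f_j(x).
Component likelihoods at x = 5.8:
  p_A = (1/(0.8·√(2π)))·exp(−(5.8−4.4)²/(2·0.8²)) = 0.498678·exp(-1.53125) = 0.107847
  p_B = (1/(0.9·√(2π)))·exp(−(5.8−5.7)²/(2·0.9²)) = 0.443269·exp(-0.00617) = 0.440541
Multiply by the mixture weights:
  π_A·p_A = 0.73 × 0.107847 = 0.0787281
  π_B·p_B = 0.27 × 0.440541 = 0.118946
Normaliser: 0.0787281 + 0.118946 = 0.197674
P(Type B | the observation) ≈ 0.602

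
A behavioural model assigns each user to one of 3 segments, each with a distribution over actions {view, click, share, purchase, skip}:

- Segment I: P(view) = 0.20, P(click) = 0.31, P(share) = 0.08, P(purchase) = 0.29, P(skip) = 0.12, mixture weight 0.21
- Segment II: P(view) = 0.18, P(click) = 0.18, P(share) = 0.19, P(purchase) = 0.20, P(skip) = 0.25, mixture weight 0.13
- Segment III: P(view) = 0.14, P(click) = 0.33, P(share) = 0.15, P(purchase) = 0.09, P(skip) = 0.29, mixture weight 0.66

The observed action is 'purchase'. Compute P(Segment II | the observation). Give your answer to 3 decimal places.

Apply Bayes' rule: the posterior for each component is proportional to its prior times its likelihood at x.
Component likelihoods at x = 'purchase':
  f_I = 0.29
  f_II = 0.2
  f_III = 0.09
Weight by the priors:
  π_I·f_I = 0.21 × 0.29 = 0.0609
  π_II·f_II = 0.13 × 0.2 = 0.026
  π_III·f_III = 0.66 × 0.09 = 0.0594
Marginal: 0.0609 + 0.026 + 0.0594 = 0.1463
P(Segment II | x) = 0.026 / 0.1463 ≈ 0.178

0.178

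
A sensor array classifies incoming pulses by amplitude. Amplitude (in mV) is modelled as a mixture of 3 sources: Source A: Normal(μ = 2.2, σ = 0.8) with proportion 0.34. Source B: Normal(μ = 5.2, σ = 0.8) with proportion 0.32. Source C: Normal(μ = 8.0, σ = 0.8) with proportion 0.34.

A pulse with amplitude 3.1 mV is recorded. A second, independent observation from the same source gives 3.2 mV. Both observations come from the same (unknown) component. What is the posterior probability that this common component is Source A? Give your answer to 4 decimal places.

0.9946

Posterior ∝ prior × likelihood, so P(k | x) ∝ π_k f_k(x); normalise over all components.
Since both observations come from the same component, the likelihood for component k is f_k(x₁)·f_k(x₂).
  f_A = [(1/(0.8·√(2π)))·exp(−(3.1−2.2)²/(2·0.8²)) = 0.498678·exp(-0.63281) = 0.264846] × [0.228311] = 0.0604673
  f_B = [(1/(0.8·√(2π)))·exp(−(3.1−5.2)²/(2·0.8²)) = 0.498678·exp(-3.44531) = 0.0159052] × [0.0219104] = 0.000348489
  f_C = [(1/(0.8·√(2π)))·exp(−(3.1−8.0)²/(2·0.8²)) = 0.498678·exp(-18.75781) = 3.55964e-09] × [7.59485e-09] = 2.70349e-17
Unnormalised posteriors:
  π_A·f_A = 0.34 × 0.0604673 = 0.0205589
  π_B·f_B = 0.32 × 0.000348489 = 0.000111517
  π_C·f_C = 0.34 × 2.70349e-17 = 9.19187e-18
Normaliser: 0.0205589 + 0.000111517 + 9.19187e-18 = 0.0206704
P(Source A | x₁, x₂) = 0.0205589 / 0.0206704 ≈ 0.9946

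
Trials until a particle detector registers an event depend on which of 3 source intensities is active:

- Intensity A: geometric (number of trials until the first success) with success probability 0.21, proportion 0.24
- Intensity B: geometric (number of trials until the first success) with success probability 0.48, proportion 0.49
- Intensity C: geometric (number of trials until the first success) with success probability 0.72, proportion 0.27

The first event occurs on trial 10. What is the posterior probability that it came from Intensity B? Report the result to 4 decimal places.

0.0976

Posterior ∝ prior × likelihood, so P(k | x) ∝ P(Z=k) f_k(x); normalise over all components.
Evaluate each component's likelihood at the observed value:
  L_A = 0.21·(1−0.21)^9 = 0.21·0.119852 = 0.0251688
  L_B = 0.48·(1−0.48)^9 = 0.48·0.00277991 = 0.00133435
  L_C = 0.72·(1−0.72)^9 = 0.72·1.05785e-05 = 7.61649e-06
Weight by the priors:
  P(Z=A)·L_A = 0.24 × 0.0251688 = 0.00604052
  P(Z=B)·L_B = 0.49 × 0.00133435 = 0.000653834
  P(Z=C)·L_C = 0.27 × 7.61649e-06 = 2.05645e-06
Sum: 0.00604052 + 0.000653834 + 2.05645e-06 = 0.00669641
P(Intensity B | x) = 0.000653834 / 0.00669641 ≈ 0.0976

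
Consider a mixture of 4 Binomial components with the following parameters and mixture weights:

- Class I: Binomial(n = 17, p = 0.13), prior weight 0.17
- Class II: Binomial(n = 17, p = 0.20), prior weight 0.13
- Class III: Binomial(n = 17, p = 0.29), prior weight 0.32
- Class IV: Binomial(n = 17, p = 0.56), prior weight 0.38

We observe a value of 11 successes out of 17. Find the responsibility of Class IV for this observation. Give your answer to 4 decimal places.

Posterior ∝ prior × likelihood, so P(k | x) ∝ w_k f_k(x); normalise over all components.
Evaluate each component's likelihood at the observed value:
  L_I = 9.61773e-07
  L_II = 6.64431e-05
  L_III = 0.00193423
  L_IV = 0.152533
Unnormalised posteriors:
  w_I·L_I = 0.17 × 9.61773e-07 = 1.63501e-07
  w_II·L_II = 0.13 × 6.64431e-05 = 8.63761e-06
  w_III·L_III = 0.32 × 0.00193423 = 0.000618954
  w_IV·L_IV = 0.38 × 0.152533 = 0.0579627
Evidence: 1.63501e-07 + 8.63761e-06 + 0.000618954 + 0.0579627 = 0.0585904
P(Class IV | the observation) ≈ 0.9893

0.9893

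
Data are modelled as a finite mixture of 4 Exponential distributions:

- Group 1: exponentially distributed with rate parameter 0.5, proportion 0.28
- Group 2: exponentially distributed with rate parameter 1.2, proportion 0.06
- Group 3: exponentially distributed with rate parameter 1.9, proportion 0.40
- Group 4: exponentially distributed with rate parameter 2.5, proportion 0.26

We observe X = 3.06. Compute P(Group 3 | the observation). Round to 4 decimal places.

0.0653

Apply Bayes' rule: the posterior for each component is proportional to its prior times its likelihood at x.
Component likelihoods at x = 3.06:
  p_1 = 0.108268
  p_2 = 0.0305107
  p_3 = 0.00567238
  p_4 = 0.00119011
Unnormalised posteriors:
  w_1·p_1 = 0.28 × 0.108268 = 0.030315
  w_2·p_2 = 0.06 × 0.0305107 = 0.00183064
  w_3·p_3 = 0.40 × 0.00567238 = 0.00226895
  w_4·p_4 = 0.26 × 0.00119011 = 0.000309429
Denominator: 0.030315 + 0.00183064 + 0.00226895 + 0.000309429 = 0.034724
Responsibility of Group 3: 0.00226895 / 0.034724 ≈ 0.0653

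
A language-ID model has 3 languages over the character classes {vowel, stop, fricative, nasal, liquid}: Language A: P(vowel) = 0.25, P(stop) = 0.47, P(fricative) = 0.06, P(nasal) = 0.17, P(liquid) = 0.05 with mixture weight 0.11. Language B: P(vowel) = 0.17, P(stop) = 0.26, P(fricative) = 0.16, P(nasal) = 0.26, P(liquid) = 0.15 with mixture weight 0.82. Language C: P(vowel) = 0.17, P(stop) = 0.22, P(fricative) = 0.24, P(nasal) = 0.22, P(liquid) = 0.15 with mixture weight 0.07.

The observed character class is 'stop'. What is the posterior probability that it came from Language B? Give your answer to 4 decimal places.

P(component k | x) = π_k·f_k(x) / marginal(x), where marginal(x) = Σ_j π_j·f_j(x).
Categorical probabilities:
  f_A = P(stop | comp) = 0.47
  f_B = P(stop | comp) = 0.26
  f_C = P(stop | comp) = 0.22
Unnormalised posteriors:
  π_A·f_A = 0.11 × 0.47 = 0.0517
  π_B·f_B = 0.82 × 0.26 = 0.2132
  π_C·f_C = 0.07 × 0.22 = 0.0154
Normaliser: 0.0517 + 0.2132 + 0.0154 = 0.2803
P(Language B | the observation) = 0.2132 / 0.2803 ≈ 0.7606

0.7606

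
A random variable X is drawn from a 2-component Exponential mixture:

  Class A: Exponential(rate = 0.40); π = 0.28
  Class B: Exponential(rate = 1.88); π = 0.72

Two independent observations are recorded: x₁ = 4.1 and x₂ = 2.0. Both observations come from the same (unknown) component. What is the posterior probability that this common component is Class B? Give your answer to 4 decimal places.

Apply Bayes' rule: the posterior for each component is proportional to its prior times its likelihood at x.
Since both observations come from the same component, the likelihood for component k is f_k(x₁)·f_k(x₂).
  L_A = [0.077592] × [0.179732] = 0.0139457
  L_B = [0.000844532] × [0.0437734] = 3.69681e-05
Unnormalised posteriors:
  w_A·L_A = 0.28 × 0.0139457 = 0.00390481
  w_B·L_B = 0.72 × 3.69681e-05 = 2.6617e-05
Denominator: 0.00390481 + 2.6617e-05 = 0.00393142
P(Class B | x) ≈ 0.0068

0.0068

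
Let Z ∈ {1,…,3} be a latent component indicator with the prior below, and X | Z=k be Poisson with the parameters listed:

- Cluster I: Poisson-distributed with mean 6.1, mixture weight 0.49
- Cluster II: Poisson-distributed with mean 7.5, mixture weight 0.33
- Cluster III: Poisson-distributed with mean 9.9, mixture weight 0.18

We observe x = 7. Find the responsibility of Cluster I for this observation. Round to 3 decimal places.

Posterior ∝ prior × likelihood, so P(k | x) ∝ w_k f_k(x); normalise over all components.
Component likelihoods at x = 7:
  p_I = 0.139856
  p_II = 0.146484
  p_III = 0.0927898
Multiply by the mixture weights:
  w_I·p_I = 0.49 × 0.139856 = 0.0685296
  w_II·p_II = 0.33 × 0.146484 = 0.0483397
  w_III·p_III = 0.18 × 0.0927898 = 0.0167022
Denominator: 0.0685296 + 0.0483397 + 0.0167022 = 0.133571
P(Cluster I | data) = 0.0685296 / 0.133571 ≈ 0.513

0.513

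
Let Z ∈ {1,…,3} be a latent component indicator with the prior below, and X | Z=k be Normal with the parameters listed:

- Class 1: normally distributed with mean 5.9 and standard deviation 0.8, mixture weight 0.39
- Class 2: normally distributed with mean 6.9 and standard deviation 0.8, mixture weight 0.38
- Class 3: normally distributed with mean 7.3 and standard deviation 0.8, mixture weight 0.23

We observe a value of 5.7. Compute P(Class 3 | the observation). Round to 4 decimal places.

P(component k | x) = w_k·f_k(x) / marginal(x), where marginal(x) = Σ_j w_j·f_j(x).
Normal densities:
  p_1 = (1/(0.8·√(2π)))·exp(−(5.7−5.9)²/(2·0.8²)) = 0.498678·exp(-0.03125) = 0.483335
  p_2 = (1/(0.8·√(2π)))·exp(−(5.7−6.9)²/(2·0.8²)) = 0.498678·exp(-1.12500) = 0.161897
  p_3 = (1/(0.8·√(2π)))·exp(−(5.7−7.3)²/(2·0.8²)) = 0.498678·exp(-2.00000) = 0.0674887
Weight by the priors:
  w_1·p_1 = 0.39 × 0.483335 = 0.188501
  w_2·p_2 = 0.38 × 0.161897 = 0.0615209
  w_3·p_3 = 0.23 × 0.0674887 = 0.0155224
Denominator: 0.188501 + 0.0615209 + 0.0155224 = 0.265544
P(Class 3 | x) = 0.0155224 / 0.265544 ≈ 0.0585

0.0585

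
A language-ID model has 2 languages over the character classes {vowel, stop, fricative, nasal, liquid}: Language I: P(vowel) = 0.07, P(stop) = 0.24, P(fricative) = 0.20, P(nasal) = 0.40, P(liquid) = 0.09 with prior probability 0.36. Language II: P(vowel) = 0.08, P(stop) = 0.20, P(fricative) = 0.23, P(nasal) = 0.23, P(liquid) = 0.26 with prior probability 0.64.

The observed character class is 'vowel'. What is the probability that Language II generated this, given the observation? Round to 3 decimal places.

0.670

The responsibility of component k is P(Z=k) f_k(x) divided by Σ_j P(Z=j) f_j(x).
Categorical probabilities:
  L_I = 0.07
  L_II = 0.08
Unnormalised posteriors:
  P(Z=I)·L_I = 0.36 × 0.07 = 0.0252
  P(Z=II)·L_II = 0.64 × 0.08 = 0.0512
Evidence: 0.0252 + 0.0512 = 0.0764
P(Language II | the observation) = 0.0512 / 0.0764 ≈ 0.670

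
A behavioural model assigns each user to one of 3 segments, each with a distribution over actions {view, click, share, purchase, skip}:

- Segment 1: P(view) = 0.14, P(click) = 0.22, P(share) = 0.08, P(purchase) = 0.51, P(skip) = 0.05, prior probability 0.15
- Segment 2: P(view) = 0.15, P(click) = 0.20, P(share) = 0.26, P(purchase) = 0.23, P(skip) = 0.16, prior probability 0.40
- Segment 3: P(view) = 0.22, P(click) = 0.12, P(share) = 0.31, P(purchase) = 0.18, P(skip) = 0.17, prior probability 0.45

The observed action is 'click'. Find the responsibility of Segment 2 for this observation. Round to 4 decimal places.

Posterior ∝ prior × likelihood, so P(k | x) ∝ π_k f_k(x); normalise over all components.
Categorical probabilities:
  p_1 = P(click | comp) = 0.22
  p_2 = P(click | comp) = 0.20
  p_3 = P(click | comp) = 0.12
Weight by the priors:
  π_1·p_1 = 0.15 × 0.22 = 0.033
  π_2·p_2 = 0.40 × 0.2 = 0.08
  π_3·p_3 = 0.45 × 0.12 = 0.054
Evidence: 0.033 + 0.08 + 0.054 = 0.167
P(Segment 2 | 'click') = 0.08 / 0.167 ≈ 0.4790

0.4790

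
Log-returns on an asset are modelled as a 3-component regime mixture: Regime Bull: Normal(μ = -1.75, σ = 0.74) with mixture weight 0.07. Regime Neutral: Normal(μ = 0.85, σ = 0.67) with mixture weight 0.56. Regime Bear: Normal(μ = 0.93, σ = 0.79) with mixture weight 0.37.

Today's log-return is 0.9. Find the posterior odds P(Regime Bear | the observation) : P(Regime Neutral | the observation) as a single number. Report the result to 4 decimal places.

0.5615

Only the two components matter; the odds are (π_i f_i(x)) / (π_j f_j(x)).
Component likelihoods at x = 0.9:
  p_Bull = 0.000885016
  p_Neutral = 0.593781
  p_Bear = 0.504626
Odds = (0.37/0.56) × (0.504626/0.593781) = 0.660714 × 0.849853 ≈ 0.5615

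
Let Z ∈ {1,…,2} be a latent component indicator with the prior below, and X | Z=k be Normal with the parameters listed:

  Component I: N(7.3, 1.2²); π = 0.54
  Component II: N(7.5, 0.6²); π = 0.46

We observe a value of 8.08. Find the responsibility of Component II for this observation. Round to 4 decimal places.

The responsibility of component k is π_k f_k(x) divided by Σ_j π_j f_j(x).
Normal densities:
  p_I = (1/(1.2·√(2π)))·exp(−(8.08−7.3)²/(2·1.2²)) = 0.332452·exp(-0.21125) = 0.269144
  p_II = (1/(0.6·√(2π)))·exp(−(8.08−7.5)²/(2·0.6²)) = 0.664904·exp(-0.46722) = 0.416722
Weight by the priors:
  π_I·p_I = 0.54 × 0.269144 = 0.145338
  π_II·p_II = 0.46 × 0.416722 = 0.191692
Denominator: 0.145338 + 0.191692 = 0.33703
So the posterior for Component II is 0.191692 / 0.33703 ≈ 0.5688.

0.5688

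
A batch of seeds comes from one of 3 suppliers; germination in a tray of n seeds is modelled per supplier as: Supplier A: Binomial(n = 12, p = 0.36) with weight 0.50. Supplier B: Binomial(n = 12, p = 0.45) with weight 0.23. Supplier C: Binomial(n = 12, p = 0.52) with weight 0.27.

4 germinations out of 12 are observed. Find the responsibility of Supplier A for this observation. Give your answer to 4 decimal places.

0.6372

Apply Bayes' rule: the posterior for each component is proportional to its prior times its likelihood at x.
Binomial probabilities:
  L_A = C(12,4)·0.36^4·0.64^8 = 495·0.0167962·0.0281475 = 0.234021
  L_B = C(12,4)·0.45^4·0.55^8 = 495·0.0410063·0.00837339 = 0.169964
  L_C = C(12,4)·0.52^4·0.48^8 = 495·0.0731162·0.00281793 = 0.101988
Weight by the priors:
  π_A·L_A = 0.50 × 0.234021 = 0.117011
  π_B·L_B = 0.23 × 0.169964 = 0.0390917
  π_C·L_C = 0.27 × 0.101988 = 0.0275367
Sum: 0.117011 + 0.0390917 + 0.0275367 = 0.183639
P(Supplier A | 4 germinations out of 12) = 0.117011 / 0.183639 ≈ 0.6372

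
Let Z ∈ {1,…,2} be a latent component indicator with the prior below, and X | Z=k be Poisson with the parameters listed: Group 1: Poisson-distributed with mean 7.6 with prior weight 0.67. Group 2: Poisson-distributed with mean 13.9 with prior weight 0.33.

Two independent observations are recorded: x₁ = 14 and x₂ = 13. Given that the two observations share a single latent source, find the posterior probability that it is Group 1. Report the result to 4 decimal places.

0.0478

Apply Bayes' rule: the posterior for each component is proportional to its prior times its likelihood at x.
Since both observations come from the same component, the likelihood for component k is f_k(x₁)·f_k(x₂).
  f_1 = [e^(−7.6)·7.6^14/14! = 0.0123124] × [0.0226808] = 0.000279256
  f_2 = [e^(−13.9)·13.9^14/14! = 0.105951] × [0.106713] = 0.0113064
Prior × likelihood for each component:
  w_1·f_1 = 0.67 × 0.000279256 = 0.000187101
  w_2·f_2 = 0.33 × 0.0113064 = 0.00373111
Normaliser: 0.000187101 + 0.00373111 = 0.00391821
So the posterior for Group 1 is 0.000187101 / 0.00391821 ≈ 0.0478.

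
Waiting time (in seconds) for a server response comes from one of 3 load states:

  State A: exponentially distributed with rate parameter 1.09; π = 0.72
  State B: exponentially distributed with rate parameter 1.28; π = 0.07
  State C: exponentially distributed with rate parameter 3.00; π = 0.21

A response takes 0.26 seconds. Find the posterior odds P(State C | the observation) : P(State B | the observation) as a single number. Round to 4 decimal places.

4.4959

The posterior odds equal the prior odds times the likelihood ratio: (π_i/π_j)·(f_i(x)/f_j(x)).
Evaluate each component's likelihood at the observed value:
  L_A = 0.821008
  L_B = 0.917649
  L_C = 1.37522
0.288796 / 0.0642355 ≈ 4.4959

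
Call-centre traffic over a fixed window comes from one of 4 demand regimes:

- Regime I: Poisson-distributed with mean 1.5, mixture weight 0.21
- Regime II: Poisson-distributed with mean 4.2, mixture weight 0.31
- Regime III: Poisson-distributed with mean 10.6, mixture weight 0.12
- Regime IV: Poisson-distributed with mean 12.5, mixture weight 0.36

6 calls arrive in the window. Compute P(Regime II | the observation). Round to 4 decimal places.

0.7206

By Bayes' theorem, P(k | x) = w_k f_k(x) / Σ_j w_j f_j(x).
Component likelihoods at x = 6 calls:
  L_I = 0.00352999
  L_II = 0.114321
  L_III = 0.0490887
  L_IV = 0.0197445
Multiply by the mixture weights:
  w_I·L_I = 0.21 × 0.00352999 = 0.000741298
  w_II·L_II = 0.31 × 0.114321 = 0.0354395
  w_III·L_III = 0.12 × 0.0490887 = 0.00589064
  w_IV·L_IV = 0.36 × 0.0197445 = 0.00710803
Normaliser: 0.000741298 + 0.0354395 + 0.00589064 + 0.00710803 = 0.0491795
So the posterior for Regime II is 0.0354395 / 0.0491795 ≈ 0.7206.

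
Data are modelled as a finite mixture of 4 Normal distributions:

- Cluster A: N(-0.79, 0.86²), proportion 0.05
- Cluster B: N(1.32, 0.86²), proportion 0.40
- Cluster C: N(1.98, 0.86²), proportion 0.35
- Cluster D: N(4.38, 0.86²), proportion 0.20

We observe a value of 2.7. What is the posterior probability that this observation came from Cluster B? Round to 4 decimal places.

0.2855

By Bayes' theorem, P(k | x) = P(Z=k) f_k(x) / Σ_j P(Z=j) f_j(x).
Component likelihoods at x = 2.7:
  L_A = (1/(0.86·√(2π)))·exp(−(2.7−-0.79)²/(2·0.86²)) = 0.463886·exp(-8.23425) = 0.000123118
  L_B = (1/(0.86·√(2π)))·exp(−(2.7−1.32)²/(2·0.86²)) = 0.463886·exp(-1.28745) = 0.12802
  L_C = (1/(0.86·√(2π)))·exp(−(2.7−1.98)²/(2·0.86²)) = 0.463886·exp(-0.35046) = 0.326745
  L_D = (1/(0.86·√(2π)))·exp(−(2.7−4.38)²/(2·0.86²)) = 0.463886·exp(-1.90806) = 0.068826
Multiply by the mixture weights:
  P(Z=A)·L_A = 0.05 × 0.000123118 = 6.15592e-06
  P(Z=B)·L_B = 0.40 × 0.12802 = 0.051208
  P(Z=C)·L_C = 0.35 × 0.326745 = 0.114361
  P(Z=D)·L_D = 0.20 × 0.068826 = 0.0137652
Normaliser: 6.15592e-06 + 0.051208 + 0.114361 + 0.0137652 = 0.17934
So the posterior for Cluster B is 0.051208 / 0.17934 ≈ 0.2855.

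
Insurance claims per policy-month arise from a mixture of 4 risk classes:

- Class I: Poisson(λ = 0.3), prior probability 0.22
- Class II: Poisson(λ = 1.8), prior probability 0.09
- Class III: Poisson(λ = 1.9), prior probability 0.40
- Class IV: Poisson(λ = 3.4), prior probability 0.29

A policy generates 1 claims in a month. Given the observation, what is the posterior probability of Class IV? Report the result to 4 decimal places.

The responsibility of component k is π_k f_k(x) divided by Σ_j π_j f_j(x).
Component likelihoods at x = 1 claims:
  p_I = 0.222245
  p_II = 0.297538
  p_III = 0.28418
  p_IV = 0.113469
Prior × likelihood for each component:
  π_I·p_I = 0.22 × 0.222245 = 0.048894
  π_II·p_II = 0.09 × 0.297538 = 0.0267784
  π_III·p_III = 0.40 × 0.28418 = 0.113672
  π_IV·p_IV = 0.29 × 0.113469 = 0.032906
Marginal: 0.048894 + 0.0267784 + 0.113672 + 0.032906 = 0.222251
P(Class IV | data) = 0.032906 / 0.222251 ≈ 0.1481

0.1481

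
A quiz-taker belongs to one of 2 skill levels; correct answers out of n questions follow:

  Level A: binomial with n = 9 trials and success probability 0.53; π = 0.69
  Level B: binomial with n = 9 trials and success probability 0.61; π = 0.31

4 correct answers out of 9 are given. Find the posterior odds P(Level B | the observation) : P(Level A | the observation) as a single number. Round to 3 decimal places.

0.310

Only the two components matter; the odds are (π_i f_i(x)) / (π_j f_j(x)).
Evaluate each component's likelihood at the observed value:
  p_A = C(9,4)·0.53^4·0.47^5 = 126·0.0789048·0.0229345 = 0.228015
  p_B = C(9,4)·0.61^4·0.39^5 = 126·0.138458·0.00902242 = 0.157403
Odds = (0.31/0.69) × (0.157403/0.228015) = 0.449275 × 0.690319 ≈ 0.310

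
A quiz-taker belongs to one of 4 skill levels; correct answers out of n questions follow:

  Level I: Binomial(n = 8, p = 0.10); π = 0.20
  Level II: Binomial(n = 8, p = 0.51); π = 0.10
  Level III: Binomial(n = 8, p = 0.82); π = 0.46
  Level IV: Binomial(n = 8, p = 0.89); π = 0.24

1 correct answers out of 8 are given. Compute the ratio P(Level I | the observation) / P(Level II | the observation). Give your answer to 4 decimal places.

Posterior odds = (P(Z=i) f_i(x)) / (P(Z=j) f_j(x)); the normalising sum cancels.
Component likelihoods at x = 1 correct answers out of 8:
  L_I = 0.382638
  L_II = 0.0276715
  L_III = 4.01616e-05
  L_IV = 1.38749e-06
0.0765275 / 0.00276715 ≈ 27.6557

27.6557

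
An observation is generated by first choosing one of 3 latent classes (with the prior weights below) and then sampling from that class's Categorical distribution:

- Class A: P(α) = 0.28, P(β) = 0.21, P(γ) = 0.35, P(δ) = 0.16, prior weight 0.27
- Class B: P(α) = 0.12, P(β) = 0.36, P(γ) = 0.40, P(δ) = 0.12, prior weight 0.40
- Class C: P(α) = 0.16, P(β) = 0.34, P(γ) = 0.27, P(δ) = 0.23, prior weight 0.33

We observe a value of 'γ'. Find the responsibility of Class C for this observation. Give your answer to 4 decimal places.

0.2593

Posterior ∝ prior × likelihood, so P(k | x) ∝ π_k f_k(x); normalise over all components.
Component likelihoods at x = 'γ':
  L_A = P(γ | comp) = 0.35
  L_B = P(γ | comp) = 0.40
  L_C = P(γ | comp) = 0.27
Unnormalised posteriors:
  π_A·L_A = 0.27 × 0.35 = 0.0945
  π_B·L_B = 0.40 × 0.4 = 0.16
  π_C·L_C = 0.33 × 0.27 = 0.0891
Normaliser: 0.0945 + 0.16 + 0.0891 = 0.3436
P(Class C | data) ≈ 0.2593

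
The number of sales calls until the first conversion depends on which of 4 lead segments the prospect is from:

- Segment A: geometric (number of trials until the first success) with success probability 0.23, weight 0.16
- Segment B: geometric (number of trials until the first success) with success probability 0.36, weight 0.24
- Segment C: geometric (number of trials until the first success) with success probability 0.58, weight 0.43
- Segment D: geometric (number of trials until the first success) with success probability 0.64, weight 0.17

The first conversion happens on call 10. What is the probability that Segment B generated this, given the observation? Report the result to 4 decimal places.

P(component k | x) = π_k·f_k(x) / marginal(x), where marginal(x) = Σ_j π_j·f_j(x).
Component likelihoods at x = 10:
  f_A = 0.23·(1−0.23)^9 = 0.23·0.0951517 = 0.0218849
  f_B = 0.36·(1−0.36)^9 = 0.36·0.0180144 = 0.00648518
  f_C = 0.58·(1−0.58)^9 = 0.58·0.000406671 = 0.000235869
  f_D = 0.64·(1−0.64)^9 = 0.64·0.00010156 = 6.49984e-05
Prior × likelihood for each component:
  π_A·f_A = 0.16 × 0.0218849 = 0.00350158
  π_B·f_B = 0.24 × 0.00648518 = 0.00155644
  π_C·f_C = 0.43 × 0.000235869 = 0.000101424
  π_D·f_D = 0.17 × 6.49984e-05 = 1.10497e-05
Evidence: 0.00350158 + 0.00155644 + 0.000101424 + 1.10497e-05 = 0.0051705
P(Segment B | x) ≈ 0.3010

0.3010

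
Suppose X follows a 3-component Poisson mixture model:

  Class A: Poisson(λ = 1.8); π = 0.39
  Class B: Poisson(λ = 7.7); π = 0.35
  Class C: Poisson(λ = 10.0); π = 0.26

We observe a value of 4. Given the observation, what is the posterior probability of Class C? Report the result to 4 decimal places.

0.0873

P(component k | x) = π_k·f_k(x) / marginal(x), where marginal(x) = Σ_j π_j·f_j(x).
Poisson probabilities:
  p_A = e^(−1.8)·1.8^4/4! = 0.0723017
  p_B = e^(−7.7)·7.7^4/4! = 0.0663261
  p_C = e^(−10.0)·10.0^4/4! = 0.0189166
Prior × likelihood for each component:
  π_A·p_A = 0.39 × 0.0723017 = 0.0281977
  π_B·p_B = 0.35 × 0.0663261 = 0.0232141
  π_C·p_C = 0.26 × 0.0189166 = 0.00491833
Normaliser: 0.0281977 + 0.0232141 + 0.00491833 = 0.0563301
So the posterior for Class C is 0.00491833 / 0.0563301 ≈ 0.0873.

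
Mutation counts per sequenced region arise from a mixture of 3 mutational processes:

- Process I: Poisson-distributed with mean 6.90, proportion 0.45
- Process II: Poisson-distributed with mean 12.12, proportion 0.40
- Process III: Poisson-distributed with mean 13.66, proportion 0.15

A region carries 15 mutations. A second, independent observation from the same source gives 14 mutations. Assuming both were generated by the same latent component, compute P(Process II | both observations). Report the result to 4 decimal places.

0.6425

The responsibility of component k is w_k f_k(x) divided by Σ_j w_j f_j(x).
Since both observations come from the same component, the likelihood for component k is f_k(x₁)·f_k(x₂).
  L_I = [e^(−6.90)·6.90^15/15! = 0.00294853] × [0.00640984] = 1.88996e-05
  L_II = [e^(−12.12)·12.12^15/15! = 0.0745402] × [0.0922527] = 0.00687654
  L_III = [e^(−13.66)·13.66^15/15! = 0.0961166] × [0.105545] = 0.0101447
Multiply by the mixture weights:
  w_I·L_I = 0.45 × 1.88996e-05 = 8.5048e-06
  w_II·L_II = 0.40 × 0.00687654 = 0.00275061
  w_III·L_III = 0.15 × 0.0101447 = 0.0015217
Normaliser: 8.5048e-06 + 0.00275061 + 0.0015217 = 0.00428082
Responsibility of Process II: 0.00275061 / 0.00428082 ≈ 0.6425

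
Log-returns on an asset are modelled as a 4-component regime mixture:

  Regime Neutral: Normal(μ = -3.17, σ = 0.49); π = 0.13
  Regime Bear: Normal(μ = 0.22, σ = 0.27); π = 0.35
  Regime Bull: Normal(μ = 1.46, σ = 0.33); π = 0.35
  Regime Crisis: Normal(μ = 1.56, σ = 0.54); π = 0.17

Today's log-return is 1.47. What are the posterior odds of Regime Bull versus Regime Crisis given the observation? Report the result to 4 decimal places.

Only the two components matter; the odds are (w_i f_i(x)) / (w_j f_j(x)).
Evaluate each component's likelihood at the observed value:
  f_Neutral = 2.74962e-20
  f_Bear = 3.27587e-05
  f_Bull = 1.20836
  f_Crisis = 0.728592
Posterior odds = (w_Bull·f_Bull) / (w_Crisis·f_Crisis) = (0.35·1.20836) / (0.17·0.728592) = 0.422926 / 0.123861 ≈ 3.4145

3.4145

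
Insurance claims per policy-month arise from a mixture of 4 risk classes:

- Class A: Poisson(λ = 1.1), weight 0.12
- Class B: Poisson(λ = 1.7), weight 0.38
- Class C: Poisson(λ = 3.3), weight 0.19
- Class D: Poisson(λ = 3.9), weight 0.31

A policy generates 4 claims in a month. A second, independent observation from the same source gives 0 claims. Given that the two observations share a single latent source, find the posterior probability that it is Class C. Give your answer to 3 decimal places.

Apply Bayes' rule: the posterior for each component is proportional to its prior times its likelihood at x.
Since both observations come from the same component, the likelihood for component k is f_k(x₁)·f_k(x₂).
  L_A = [e^(−1.1)·1.1^4/4! = 0.0203065] × [0.332871] = 0.00675945
  L_B = [e^(−1.7)·1.7^4/4! = 0.0635746] × [0.182684] = 0.011614
  L_C = [e^(−3.3)·3.3^4/4! = 0.182252] × [0.0368832] = 0.00672204
  L_D = [e^(−3.9)·3.9^4/4! = 0.195119] × [0.0202419] = 0.00394957
Unnormalised posteriors:
  P(Z=A)·L_A = 0.12 × 0.00675945 = 0.000811135
  P(Z=B)·L_B = 0.38 × 0.011614 = 0.00441333
  P(Z=C)·L_C = 0.19 × 0.00672204 = 0.00127719
  P(Z=D)·L_D = 0.31 × 0.00394957 = 0.00122437
Marginal: 0.000811135 + 0.00441333 + 0.00127719 + 0.00122437 = 0.00772602
P(Class C | x) = 0.00127719 / 0.00772602 ≈ 0.165

0.165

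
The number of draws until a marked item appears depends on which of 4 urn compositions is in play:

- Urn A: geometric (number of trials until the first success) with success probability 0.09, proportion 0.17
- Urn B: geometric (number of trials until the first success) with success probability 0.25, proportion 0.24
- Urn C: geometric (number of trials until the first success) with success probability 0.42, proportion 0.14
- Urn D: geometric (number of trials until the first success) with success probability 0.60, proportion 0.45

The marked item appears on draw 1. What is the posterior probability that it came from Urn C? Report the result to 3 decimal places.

0.146

P(component k | x) = π_k·f_k(x) / marginal(x), where marginal(x) = Σ_j π_j·f_j(x).
Component likelihoods at x = 1:
  L_A = 0.09
  L_B = 0.25
  L_C = 0.42
  L_D = 0.6
Multiply by the mixture weights:
  π_A·L_A = 0.17 × 0.09 = 0.0153
  π_B·L_B = 0.24 × 0.25 = 0.06
  π_C·L_C = 0.14 × 0.42 = 0.0588
  π_D·L_D = 0.45 × 0.6 = 0.27
Normaliser: 0.0153 + 0.06 + 0.0588 + 0.27 = 0.4041
P(Urn C | 1) ≈ 0.146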